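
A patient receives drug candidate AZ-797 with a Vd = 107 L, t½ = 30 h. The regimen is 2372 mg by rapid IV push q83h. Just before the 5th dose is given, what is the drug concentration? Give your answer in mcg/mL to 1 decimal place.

f = (1/2)^(τ/t½) = (1/2)^(83/30) ≈ 0.1469.
C₀ = D/Vd = 2372/107 ≈ 22.168 mcg/mL.
Before the 5th dose, 4 doses have been given. Superposition: Cmin = C₀·(f + f² + … + f^4).
≈ 22.168 × (0.1469 + 0.0216 + 0.0032 + 0.0005) ≈ 22.168 × 0.1722 ≈ 3.817 mcg/mL.

3.8 mcg/mL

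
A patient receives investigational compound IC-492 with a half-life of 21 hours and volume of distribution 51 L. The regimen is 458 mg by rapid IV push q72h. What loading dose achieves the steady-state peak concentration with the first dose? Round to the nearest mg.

f = (1/2)^(72/21) ≈ 0.092875; accumulation ratio R = 1/(1−f) ≈ 1.10238.
Loading dose to hit Cmax,ss on first dose: D_load = D_maint·R ≈ 458 × 1.10238 ≈ 504.89 mg.

505 mg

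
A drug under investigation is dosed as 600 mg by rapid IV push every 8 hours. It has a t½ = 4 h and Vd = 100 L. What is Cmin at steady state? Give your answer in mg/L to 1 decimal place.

2.0 mg/L

τ = 8 h = 2 half-lives, so f = (1/2)^2 = 0.25.
Accumulation ratio R = 1/(1 − f) = 1/0.75 = 4/3.
Single-dose peak C₀ = D/Vd = 600/100 = 6 mg/L.
Steady-state peak Cmax,ss = C₀·R = 6 × 4/3 ≈ 8.000 mg/L.
Steady-state trough Cmin,ss = Cmax,ss·f ≈ 8.000 × 0.25 ≈ 2.000 mg/L.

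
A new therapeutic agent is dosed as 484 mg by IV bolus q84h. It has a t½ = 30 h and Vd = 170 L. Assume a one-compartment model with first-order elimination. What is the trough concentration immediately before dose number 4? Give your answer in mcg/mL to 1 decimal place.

0.5 mcg/mL

f = (1/2)^(τ/t½) = (1/2)^(84/30) ≈ 0.1436.
C₀ = D/Vd = 484/170 ≈ 2.847 mcg/mL.
Before the 4th dose, 3 doses have been given. Superposition: Cmin = C₀·(f + f² + … + f^3).
≈ 2.847 × (0.1436 + 0.0206 + 0.0030) ≈ 2.847 × 0.1672 ≈ 0.476 mcg/mL.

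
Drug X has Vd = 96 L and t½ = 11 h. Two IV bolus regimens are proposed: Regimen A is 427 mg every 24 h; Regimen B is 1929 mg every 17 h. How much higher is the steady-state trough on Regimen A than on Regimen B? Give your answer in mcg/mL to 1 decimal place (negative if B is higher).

Regimen A: f = (1/2)^(24/11) ≈ 0.2204; Cmin,ss = (427/96)·f/(1−f) ≈ 1.257 mcg/mL.
Regimen B: f = (1/2)^(17/11) ≈ 0.3426; Cmin,ss = (1929/96)·f/(1−f) ≈ 10.472 mcg/mL.
Difference ≈ 1.257 − 10.472 ≈ -9.215 mcg/mL.

-9.2 mcg/mL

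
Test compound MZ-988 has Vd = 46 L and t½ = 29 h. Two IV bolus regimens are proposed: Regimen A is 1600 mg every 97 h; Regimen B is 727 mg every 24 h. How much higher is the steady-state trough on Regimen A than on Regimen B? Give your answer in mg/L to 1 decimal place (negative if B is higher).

-16.6 mg/L

Regimen A: f = (1/2)^(97/29) ≈ 0.0984; Cmin,ss = (1600/46)·f/(1−f) ≈ 3.796 mg/L.
Regimen B: f = (1/2)^(24/29) ≈ 0.5635; Cmin,ss = (727/46)·f/(1−f) ≈ 20.403 mg/L.
Difference ≈ 3.796 − 20.403 ≈ -16.607 mg/L.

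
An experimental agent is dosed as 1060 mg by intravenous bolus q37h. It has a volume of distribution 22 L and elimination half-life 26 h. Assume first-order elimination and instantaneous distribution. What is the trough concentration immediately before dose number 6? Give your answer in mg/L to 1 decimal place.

28.4 mg/L

f = (1/2)^(τ/t½) = (1/2)^(37/26) ≈ 0.3729.
C₀ = D/Vd = 1060/22 ≈ 48.182 mg/L.
Before the 6th dose, 5 doses have been given. Superposition: Cmin = C₀·(f + f² + … + f^5).
≈ 48.182 × (0.3729 + 0.1391 + 0.0519 + 0.0193 + 0.0072) ≈ 48.182 × 0.5904 ≈ 28.447 mg/L.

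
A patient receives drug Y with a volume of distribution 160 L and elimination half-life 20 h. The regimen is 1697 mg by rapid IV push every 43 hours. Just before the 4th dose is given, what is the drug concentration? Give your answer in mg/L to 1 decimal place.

f = (1/2)^(τ/t½) = (1/2)^(43/20) ≈ 0.2253.
C₀ = D/Vd = 1697/160 ≈ 10.606 mg/L.
Before the 4th dose, 3 doses have been given. Superposition: Cmin = C₀·(f + f² + … + f^3).
≈ 10.606 × (0.2253 + 0.0508 + 0.0114) ≈ 10.606 × 0.2875 ≈ 3.049 mg/L.

3.0 mg/L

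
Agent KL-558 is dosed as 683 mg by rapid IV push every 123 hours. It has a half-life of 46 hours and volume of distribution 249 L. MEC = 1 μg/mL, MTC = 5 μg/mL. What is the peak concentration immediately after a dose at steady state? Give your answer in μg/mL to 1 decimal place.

3.3 μg/mL

τ/t½ = 123/46 ≈ 2.6739, so fraction remaining f = (1/2)^(123/46) ≈ 0.1567.
Accumulation ratio R = 1/(1 − f) ≈ 1/0.8433 ≈ 1.1858.
Each bolus raises the concentration by D/Vd = 683/249 ≈ 2.743 μg/mL.
Steady-state peak Cmax,ss = C₀·R ≈ 2.743 × 1.1858 ≈ 3.253 μg/mL.
Peak 3.3 μg/mL vs MTC 5 μg/mL: below toxic threshold.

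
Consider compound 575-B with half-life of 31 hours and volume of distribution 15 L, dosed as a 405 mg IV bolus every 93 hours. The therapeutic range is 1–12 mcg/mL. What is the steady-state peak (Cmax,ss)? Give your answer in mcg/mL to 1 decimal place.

30.9 mcg/mL

The dosing interval is 3 half-lives, so f = 2^(−3) = 0.125.
Accumulation ratio R = 1/(1 − f) = 1/0.875 = 8/7.
Single-dose peak C₀ = D/Vd = 405/15 = 27 mcg/mL.
Steady-state peak Cmax,ss = C₀·R = 27 × 8/7 ≈ 30.857 mcg/mL.
Peak 30.9 mcg/mL vs MTC 12 mcg/mL: exceeds toxic threshold.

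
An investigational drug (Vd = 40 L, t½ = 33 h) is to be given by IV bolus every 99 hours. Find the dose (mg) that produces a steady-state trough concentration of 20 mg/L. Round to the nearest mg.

5600 mg

τ/t½ = 99/33 ≈ 3, so f = (1/2)^(99/33) ≈ 0.125000.
Cmin,ss = (D/Vd)·f/(1−f), so D = Cmin,ss·Vd·(1−f)/f.
D = 20 × 40 × (1−f)/f ≈ 20 × 40 × 7.00000 ≈ 5600.00 mg.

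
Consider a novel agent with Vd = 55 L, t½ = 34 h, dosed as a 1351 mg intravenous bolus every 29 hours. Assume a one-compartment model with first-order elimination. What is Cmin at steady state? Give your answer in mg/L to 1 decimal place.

30.5 mg/L

τ/t½ = 29/34 ≈ 0.85294, so fraction remaining f = (1/2)^(29/34) ≈ 0.5537.
Accumulation ratio R = 1/(1 − f) ≈ 1/0.4463 ≈ 2.2406.
Each bolus raises the concentration by D/Vd = 1351/55 ≈ 24.564 mg/L.
Steady-state peak Cmax,ss = C₀·R ≈ 24.564 × 2.2406 ≈ 55.038 mg/L.
One interval later, Cmin,ss = Cmax,ss·e^(−kτ) ≈ 55.038 × 0.5537 ≈ 30.475 mg/L.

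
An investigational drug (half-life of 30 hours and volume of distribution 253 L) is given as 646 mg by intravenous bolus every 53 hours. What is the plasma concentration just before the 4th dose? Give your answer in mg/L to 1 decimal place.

f = (1/2)^(τ/t½) = (1/2)^(53/30) ≈ 0.2939.
C₀ = D/Vd = 646/253 ≈ 2.553 mg/L.
Before the 4th dose, 3 doses have been given. Superposition: Cmin = C₀·(f + f² + … + f^3).
≈ 2.553 × (0.2939 + 0.0864 + 0.0254) ≈ 2.553 × 0.4057 ≈ 1.036 mg/L.

1.0 mg/L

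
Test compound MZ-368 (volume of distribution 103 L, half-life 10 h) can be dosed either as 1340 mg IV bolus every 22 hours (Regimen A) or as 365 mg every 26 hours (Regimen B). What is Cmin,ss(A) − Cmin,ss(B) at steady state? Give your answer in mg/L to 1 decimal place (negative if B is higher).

2.9 mg/L

Regimen A: f = (1/2)^(22/10) ≈ 0.2176; Cmin,ss = (1340/103)·f/(1−f) ≈ 3.618 mg/L.
Regimen B: f = (1/2)^(26/10) ≈ 0.1649; Cmin,ss = (365/103)·f/(1−f) ≈ 0.700 mg/L.
Difference ≈ 3.618 − 0.700 ≈ 2.918 mg/L.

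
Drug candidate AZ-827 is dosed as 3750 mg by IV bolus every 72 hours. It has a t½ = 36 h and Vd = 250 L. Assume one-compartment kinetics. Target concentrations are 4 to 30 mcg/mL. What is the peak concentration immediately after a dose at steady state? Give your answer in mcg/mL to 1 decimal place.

20.0 mcg/mL

τ = 72 h = 2 half-lives, so f = (1/2)^2 = 0.25.
At steady state, R = 1/(1 − 0.25) = 4/3.
Single-dose peak C₀ = D/Vd = 3750/250 = 15 mcg/mL.
Steady-state peak Cmax,ss = C₀·R = 15 × 4/3 ≈ 20.000 mcg/mL.
Peak 20.0 mcg/mL vs MTC 30 mcg/mL: below toxic threshold.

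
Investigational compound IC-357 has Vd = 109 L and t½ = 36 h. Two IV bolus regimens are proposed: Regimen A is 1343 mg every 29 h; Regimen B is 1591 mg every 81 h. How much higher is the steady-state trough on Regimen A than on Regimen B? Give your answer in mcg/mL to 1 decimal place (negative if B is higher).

Regimen A: f = (1/2)^(29/36) ≈ 0.5721; Cmin,ss = (1343/109)·f/(1−f) ≈ 16.473 mcg/mL.
Regimen B: f = (1/2)^(81/36) ≈ 0.2102; Cmin,ss = (1591/109)·f/(1−f) ≈ 3.885 mcg/mL.
Difference ≈ 16.473 − 3.885 ≈ 12.588 mcg/mL.

12.6 mcg/mL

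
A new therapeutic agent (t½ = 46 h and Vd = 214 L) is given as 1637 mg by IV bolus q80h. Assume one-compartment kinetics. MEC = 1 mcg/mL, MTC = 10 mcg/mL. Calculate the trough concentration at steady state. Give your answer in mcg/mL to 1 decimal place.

3.3 mcg/mL

k = ln2/t½ = ln2/46 ≈ 0.015068 h⁻¹; fraction remaining f = e^(−kτ) = e^(−0.015068×80) ≈ 0.2996.
At steady state, accumulation factor R = 1/(1 − e^(−kτ)) ≈ 1.4278.
Single-dose peak C₀ = D/Vd = 1637/214 ≈ 7.650 mcg/mL.
Cmax,ss = C₀/(1 − f) ≈ 7.650/0.7004 ≈ 10.922 mcg/mL.
Steady-state trough Cmin,ss = Cmax,ss·f ≈ 10.922 × 0.2996 ≈ 3.272 mcg/mL.
Trough 3.3 mcg/mL vs MEC 1 mcg/mL: adequate.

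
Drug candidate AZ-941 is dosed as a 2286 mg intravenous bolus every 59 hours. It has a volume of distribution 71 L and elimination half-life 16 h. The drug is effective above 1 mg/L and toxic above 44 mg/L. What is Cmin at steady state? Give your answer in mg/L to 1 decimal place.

τ/t½ = 59/16 ≈ 3.6875, so fraction remaining f = (1/2)^(59/16) ≈ 0.0776.
At steady state, accumulation factor R = 1/(1 − e^(−kτ)) ≈ 1.0841.
Single-dose peak C₀ = D/Vd = 2286/71 ≈ 32.197 mg/L.
Cmax,ss = C₀/(1 − f) ≈ 32.197/0.9224 ≈ 34.906 mg/L.
One interval later, Cmin,ss = Cmax,ss·e^(−kτ) ≈ 34.906 × 0.0776 ≈ 2.709 mg/L.
Trough 2.7 mg/L vs MEC 1 mg/L: adequate.

2.7 mg/L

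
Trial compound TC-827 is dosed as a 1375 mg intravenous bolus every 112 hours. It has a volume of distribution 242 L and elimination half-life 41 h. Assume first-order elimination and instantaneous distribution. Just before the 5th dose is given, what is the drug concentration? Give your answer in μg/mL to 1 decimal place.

f = (1/2)^(τ/t½) = (1/2)^(112/41) ≈ 0.1505.
C₀ = D/Vd = 1375/242 ≈ 5.682 μg/mL.
Before the 5th dose, 4 doses have been given. Superposition: Cmin = C₀·(f + f² + … + f^4).
≈ 5.682 × (0.1505 + 0.0227 + 0.0034 + 0.0005) ≈ 5.682 × 0.1771 ≈ 1.006 μg/mL.

1.0 μg/mL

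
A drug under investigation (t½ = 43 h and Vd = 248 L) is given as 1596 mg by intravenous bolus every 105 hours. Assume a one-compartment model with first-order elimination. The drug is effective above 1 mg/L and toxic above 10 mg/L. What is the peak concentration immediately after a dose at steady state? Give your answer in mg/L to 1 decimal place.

7.9 mg/L

Over one 105-h interval, 105/43 ≈ 2.4419 half-lives elapse, leaving f ≈ 0.1840 of each dose.
Accumulation ratio R = 1/(1 − f) ≈ 1/0.8160 ≈ 1.2255.
Each bolus raises the concentration by D/Vd = 1596/248 ≈ 6.435 mg/L.
Cmax,ss = C₀/(1 − f) ≈ 6.435/0.8160 ≈ 7.886 mg/L.
Peak 7.9 mg/L vs MTC 10 mg/L: below toxic threshold.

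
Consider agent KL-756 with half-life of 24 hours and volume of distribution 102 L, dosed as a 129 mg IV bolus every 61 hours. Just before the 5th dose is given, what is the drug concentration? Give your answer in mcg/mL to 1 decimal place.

0.3 mcg/mL

f = (1/2)^(τ/t½) = (1/2)^(61/24) ≈ 0.1717.
C₀ = D/Vd = 129/102 ≈ 1.265 mcg/mL.
Before the 5th dose, 4 doses have been given. Superposition: Cmin = C₀·(f + f² + … + f^4).
≈ 1.265 × (0.1717 + 0.0295 + 0.0051 + 0.0009) ≈ 1.265 × 0.2072 ≈ 0.262 mcg/mL.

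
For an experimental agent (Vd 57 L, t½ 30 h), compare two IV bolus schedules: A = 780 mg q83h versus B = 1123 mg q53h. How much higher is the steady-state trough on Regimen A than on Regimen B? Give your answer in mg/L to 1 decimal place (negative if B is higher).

Regimen A: f = (1/2)^(83/30) ≈ 0.1469; Cmin,ss = (780/57)·f/(1−f) ≈ 2.356 mg/L.
Regimen B: f = (1/2)^(53/30) ≈ 0.2939; Cmin,ss = (1123/57)·f/(1−f) ≈ 8.200 mg/L.
Difference ≈ 2.356 − 8.200 ≈ -5.844 mg/L.

-5.8 mg/L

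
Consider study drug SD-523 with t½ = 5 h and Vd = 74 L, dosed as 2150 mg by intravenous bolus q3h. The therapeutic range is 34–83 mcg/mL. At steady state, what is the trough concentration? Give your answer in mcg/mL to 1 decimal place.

56.3 mcg/mL

τ/t½ = 3/5 ≈ 0.6, so fraction remaining f = (1/2)^(3/5) ≈ 0.6598.
Single-dose peak C₀ = D/Vd = 2150/74 ≈ 29.054 mcg/mL.
Steady-state trough Cmin,ss = C₀·f/(1−f) ≈ 29.054 × 0.6598/0.3402 ≈ 56.349 mcg/mL.
Trough 56.3 mcg/mL vs MEC 34 mcg/mL: adequate.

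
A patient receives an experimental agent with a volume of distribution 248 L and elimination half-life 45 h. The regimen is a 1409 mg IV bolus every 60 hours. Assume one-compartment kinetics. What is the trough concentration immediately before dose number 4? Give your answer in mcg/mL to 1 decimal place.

3.5 mcg/mL

f = (1/2)^(τ/t½) = (1/2)^(60/45) ≈ 0.3969.
C₀ = D/Vd = 1409/248 ≈ 5.681 mcg/mL.
Before the 4th dose, 3 doses have been given. Superposition: Cmin = C₀·(f + f² + … + f^3).
≈ 5.681 × (0.3969 + 0.1575 + 0.0625) ≈ 5.681 × 0.6169 ≈ 3.505 mcg/mL.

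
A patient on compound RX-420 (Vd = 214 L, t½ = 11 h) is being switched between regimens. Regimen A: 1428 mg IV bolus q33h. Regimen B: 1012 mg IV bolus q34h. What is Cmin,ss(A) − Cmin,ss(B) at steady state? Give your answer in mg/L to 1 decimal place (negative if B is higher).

0.3 mg/L

Regimen A: f = (1/2)^(33/11) ≈ 0.1250; Cmin,ss = (1428/214)·f/(1−f) ≈ 0.953 mg/L.
Regimen B: f = (1/2)^(34/11) ≈ 0.1174; Cmin,ss = (1012/214)·f/(1−f) ≈ 0.629 mg/L.
Difference ≈ 0.953 − 0.629 ≈ 0.324 mg/L.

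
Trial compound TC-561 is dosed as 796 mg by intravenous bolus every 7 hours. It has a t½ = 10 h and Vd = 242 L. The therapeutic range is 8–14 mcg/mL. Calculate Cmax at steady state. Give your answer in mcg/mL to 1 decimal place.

k = ln2/t½ = ln2/10 ≈ 0.069315 h⁻¹; fraction remaining f = e^(−kτ) = e^(−0.069315×7) ≈ 0.6156.
Accumulation ratio R = 1/(1 − f) ≈ 1/0.3844 ≈ 2.6015.
Single-dose peak C₀ = D/Vd = 796/242 ≈ 3.289 mcg/mL.
Cmax,ss = C₀/(1 − f) ≈ 3.289/0.3844 ≈ 8.556 mcg/mL.
Peak 8.6 mcg/mL vs MTC 14 mcg/mL: below toxic threshold.

8.6 mcg/mL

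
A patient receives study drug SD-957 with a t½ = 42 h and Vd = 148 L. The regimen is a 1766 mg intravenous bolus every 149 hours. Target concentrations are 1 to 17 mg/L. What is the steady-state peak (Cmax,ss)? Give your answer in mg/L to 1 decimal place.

13.0 mg/L

τ/t½ = 149/42 ≈ 3.5476, so fraction remaining f = (1/2)^(149/42) ≈ 0.0855.
At steady state, accumulation factor R = 1/(1 − e^(−kτ)) ≈ 1.0935.
Single-dose peak C₀ = D/Vd = 1766/148 ≈ 11.932 mg/L.
Steady-state peak Cmax,ss = C₀·R ≈ 11.932 × 1.0935 ≈ 13.048 mg/L.
Peak 13.0 mg/L vs MTC 17 mg/L: below toxic threshold.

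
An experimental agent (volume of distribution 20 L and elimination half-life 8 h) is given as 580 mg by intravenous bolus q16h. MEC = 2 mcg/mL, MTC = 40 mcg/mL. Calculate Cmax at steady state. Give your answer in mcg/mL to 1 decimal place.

The dosing interval is 2 half-lives, so f = 2^(−2) = 0.25.
At steady state, R = 1/(1 − 0.25) = 4/3.
Single-dose peak C₀ = D/Vd = 580/20 = 29 mcg/mL.
Steady-state peak Cmax,ss = C₀·R = 29 × 4/3 ≈ 38.667 mcg/mL.
Peak 38.7 mcg/mL vs MTC 40 mcg/mL: below toxic threshold.

38.7 mcg/mL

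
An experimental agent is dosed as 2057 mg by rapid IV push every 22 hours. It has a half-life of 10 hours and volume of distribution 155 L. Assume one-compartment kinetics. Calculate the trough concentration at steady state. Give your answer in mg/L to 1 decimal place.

3.7 mg/L

Over one 22-h interval, 22/10 ≈ 2.2 half-lives elapse, leaving f ≈ 0.2176 of each dose.
Single-dose peak C₀ = D/Vd = 2057/155 ≈ 13.271 mg/L.
Steady-state trough Cmin,ss = C₀·f/(1−f) ≈ 13.271 × 0.2176/0.7824 ≈ 3.691 mg/L.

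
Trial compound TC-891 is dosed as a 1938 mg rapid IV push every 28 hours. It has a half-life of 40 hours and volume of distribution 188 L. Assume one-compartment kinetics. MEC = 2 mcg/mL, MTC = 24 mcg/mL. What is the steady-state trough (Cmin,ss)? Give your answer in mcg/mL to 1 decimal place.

16.5 mcg/mL

k = ln2/t½ = ln2/40 ≈ 0.017329 h⁻¹; fraction remaining f = e^(−kτ) = e^(−0.017329×28) ≈ 0.6156.
Accumulation ratio R = 1/(1 − f) ≈ 1/0.3844 ≈ 2.6015.
Single-dose peak C₀ = D/Vd = 1938/188 ≈ 10.309 mcg/mL.
Steady-state peak Cmax,ss = C₀·R ≈ 10.309 × 2.6015 ≈ 26.819 mcg/mL.
Steady-state trough Cmin,ss = Cmax,ss·f ≈ 26.819 × 0.6156 ≈ 16.510 mcg/mL.
Trough 16.5 mcg/mL vs MEC 2 mcg/mL: adequate.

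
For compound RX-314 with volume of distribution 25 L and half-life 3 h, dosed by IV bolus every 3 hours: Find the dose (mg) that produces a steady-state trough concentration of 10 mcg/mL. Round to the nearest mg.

τ/t½ = 3/3 ≈ 1, so f = (1/2)^(3/3) ≈ 0.500000.
Cmin,ss = (D/Vd)·f/(1−f), so D = Cmin,ss·Vd·(1−f)/f.
D = 10 × 25 × (1−f)/f ≈ 10 × 25 × 1.00000 ≈ 250.00 mg.

250 mg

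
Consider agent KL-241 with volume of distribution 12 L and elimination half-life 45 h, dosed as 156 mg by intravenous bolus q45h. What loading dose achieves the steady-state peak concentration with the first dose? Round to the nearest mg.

f = (1/2)^(45/45) ≈ 0.500000; accumulation ratio R = 1/(1−f) ≈ 2.00000.
Loading dose to hit Cmax,ss on first dose: D_load = D_maint·R ≈ 156 × 2.00000 ≈ 312.00 mg.

312 mg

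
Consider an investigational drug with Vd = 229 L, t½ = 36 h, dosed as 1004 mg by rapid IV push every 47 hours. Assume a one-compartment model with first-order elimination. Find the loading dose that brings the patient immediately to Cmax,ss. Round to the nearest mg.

1686 mg

f = (1/2)^(47/36) ≈ 0.404565; accumulation ratio R = 1/(1−f) ≈ 1.67944.
Loading dose to hit Cmax,ss on first dose: D_load = D_maint·R ≈ 1004 × 1.67944 ≈ 1686.16 mg.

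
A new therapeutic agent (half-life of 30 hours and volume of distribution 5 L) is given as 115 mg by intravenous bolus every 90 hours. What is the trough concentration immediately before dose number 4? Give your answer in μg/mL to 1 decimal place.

f = (1/2)^(τ/t½) = (1/2)^(90/30) ≈ 0.1250.
C₀ = D/Vd = 115/5 ≈ 23.000 μg/mL.
Before the 4th dose, 3 doses have been given. Superposition: Cmin = C₀·(f + f² + … + f^3).
≈ 23.000 × (0.1250 + 0.0156 + 0.0020) ≈ 23.000 × 0.1426 ≈ 3.280 μg/mL.

3.3 μg/mL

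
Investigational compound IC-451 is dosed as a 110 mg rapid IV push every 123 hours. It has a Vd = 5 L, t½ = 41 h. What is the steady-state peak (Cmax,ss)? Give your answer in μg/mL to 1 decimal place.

25.1 μg/mL

τ = 123 h = 3 half-lives, so f = (1/2)^3 = 0.125.
Accumulation ratio R = 1/(1 − f) = 1/0.875 = 8/7.
Single-dose peak C₀ = D/Vd = 110/5 = 22 μg/mL.
Steady-state peak Cmax,ss = C₀·R = 22 × 8/7 ≈ 25.143 μg/mL.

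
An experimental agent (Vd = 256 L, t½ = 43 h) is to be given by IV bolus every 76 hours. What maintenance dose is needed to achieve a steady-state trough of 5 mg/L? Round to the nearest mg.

τ/t½ = 76/43 ≈ 1.7674, so f = (1/2)^(76/43) ≈ 0.293729.
Cmin,ss = (D/Vd)·f/(1−f), so D = Cmin,ss·Vd·(1−f)/f.
D = 5 × 256 × (1−f)/f ≈ 5 × 256 × 2.40450 ≈ 3077.76 mg.

3078 mg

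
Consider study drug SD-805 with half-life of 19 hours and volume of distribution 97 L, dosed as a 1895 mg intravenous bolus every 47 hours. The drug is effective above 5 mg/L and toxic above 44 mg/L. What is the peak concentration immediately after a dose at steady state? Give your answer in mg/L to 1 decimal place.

τ/t½ = 47/19 ≈ 2.4737, so fraction remaining f = (1/2)^(47/19) ≈ 0.1800.
Accumulation ratio R = 1/(1 − f) ≈ 1/0.8200 ≈ 1.2195.
Single-dose peak C₀ = D/Vd = 1895/97 ≈ 19.536 mg/L.
Cmax,ss = C₀/(1 − f) ≈ 19.536/0.8200 ≈ 23.824 mg/L.
Peak 23.8 mg/L vs MTC 44 mg/L: below toxic threshold.

23.8 mg/L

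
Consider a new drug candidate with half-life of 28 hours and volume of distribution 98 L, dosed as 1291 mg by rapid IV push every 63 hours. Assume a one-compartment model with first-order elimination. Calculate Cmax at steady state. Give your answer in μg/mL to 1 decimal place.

k = ln2/t½ = ln2/28 ≈ 0.024755 h⁻¹; fraction remaining f = e^(−kτ) = e^(−0.024755×63) ≈ 0.2102.
At steady state, accumulation factor R = 1/(1 − e^(−kτ)) ≈ 1.2661.
Each bolus raises the concentration by D/Vd = 1291/98 ≈ 13.173 μg/mL.
Steady-state peak Cmax,ss = C₀·R ≈ 13.173 × 1.2661 ≈ 16.678 μg/mL.

16.7 μg/mL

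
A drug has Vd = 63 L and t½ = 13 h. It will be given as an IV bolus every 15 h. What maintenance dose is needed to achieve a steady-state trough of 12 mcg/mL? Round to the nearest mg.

926 mg

τ/t½ = 15/13 ≈ 1.1538, so f = (1/2)^(15/13) ≈ 0.449425.
Cmin,ss = (D/Vd)·f/(1−f), so D = Cmin,ss·Vd·(1−f)/f.
D = 12 × 63 × (1−f)/f ≈ 12 × 63 × 1.22507 ≈ 926.15 mg.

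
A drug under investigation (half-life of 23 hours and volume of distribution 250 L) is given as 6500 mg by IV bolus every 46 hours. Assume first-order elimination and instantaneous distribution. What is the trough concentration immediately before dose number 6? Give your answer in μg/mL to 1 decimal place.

8.7 μg/mL

f = (1/2)^(τ/t½) = (1/2)^(46/23) ≈ 0.2500.
C₀ = D/Vd = 6500/250 ≈ 26.000 μg/mL.
Before the 6th dose, 5 doses have been given. Superposition: Cmin = C₀·(f + f² + … + f^5).
≈ 26.000 × (0.2500 + 0.0625 + 0.0156 + 0.0039 + 0.0010) ≈ 26.000 × 0.3330 ≈ 8.658 μg/mL.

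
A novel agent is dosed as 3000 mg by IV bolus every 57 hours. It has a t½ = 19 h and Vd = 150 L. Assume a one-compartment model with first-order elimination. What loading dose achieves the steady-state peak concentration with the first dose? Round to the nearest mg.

3429 mg

f = (1/2)^(57/19) ≈ 0.125000; accumulation ratio R = 1/(1−f) ≈ 1.14286.
Loading dose to hit Cmax,ss on first dose: D_load = D_maint·R ≈ 3000 × 1.14286 ≈ 3428.58 mg.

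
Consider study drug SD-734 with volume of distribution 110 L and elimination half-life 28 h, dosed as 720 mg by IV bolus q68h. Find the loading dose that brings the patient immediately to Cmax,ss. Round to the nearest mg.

884 mg

f = (1/2)^(68/28) ≈ 0.185749; accumulation ratio R = 1/(1−f) ≈ 1.22812.
Loading dose to hit Cmax,ss on first dose: D_load = D_maint·R ≈ 720 × 1.22812 ≈ 884.25 mg.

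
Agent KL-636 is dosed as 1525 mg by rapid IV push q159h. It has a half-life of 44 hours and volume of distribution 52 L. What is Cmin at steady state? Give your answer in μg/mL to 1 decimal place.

Over one 159-h interval, 159/44 ≈ 3.6136 half-lives elapse, leaving f ≈ 0.0817 of each dose.
Single-dose peak C₀ = D/Vd = 1525/52 ≈ 29.327 μg/mL.
Steady-state trough Cmin,ss = C₀·f/(1−f) ≈ 29.327 × 0.0817/0.9183 ≈ 2.609 μg/mL.

2.6 μg/mL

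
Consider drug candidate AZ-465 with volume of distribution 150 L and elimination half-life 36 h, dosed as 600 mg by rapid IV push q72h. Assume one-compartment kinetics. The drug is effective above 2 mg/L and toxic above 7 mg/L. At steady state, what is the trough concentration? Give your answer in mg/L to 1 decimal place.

1.3 mg/L

τ = 72 h = 2 half-lives, so f = (1/2)^2 = 0.25.
At steady state, R = 1/(1 − 0.25) = 4/3.
Single-dose peak C₀ = D/Vd = 600/150 = 4 mg/L.
Steady-state peak Cmax,ss = C₀·R = 4 × 4/3 ≈ 5.333 mg/L.
Steady-state trough Cmin,ss = Cmax,ss·f ≈ 5.333 × 0.25 ≈ 1.333 mg/L.
Trough 1.3 mg/L vs MEC 2 mg/L: subtherapeutic.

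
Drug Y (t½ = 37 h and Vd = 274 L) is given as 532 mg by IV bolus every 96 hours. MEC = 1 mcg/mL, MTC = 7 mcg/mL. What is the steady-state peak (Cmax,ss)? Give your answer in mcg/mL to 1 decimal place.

2.3 mcg/mL

Over one 96-h interval, 96/37 ≈ 2.5946 half-lives elapse, leaving f ≈ 0.1656 of each dose.
Accumulation ratio R = 1/(1 − f) ≈ 1/0.8344 ≈ 1.1985.
Each bolus raises the concentration by D/Vd = 532/274 ≈ 1.942 mcg/mL.
Steady-state peak Cmax,ss = C₀·R ≈ 1.942 × 1.1985 ≈ 2.327 mcg/mL.
Peak 2.3 mcg/mL vs MTC 7 mcg/mL: below toxic threshold.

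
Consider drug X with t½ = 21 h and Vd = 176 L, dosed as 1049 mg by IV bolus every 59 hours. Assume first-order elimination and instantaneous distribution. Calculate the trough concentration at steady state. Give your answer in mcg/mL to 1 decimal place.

1.0 mcg/mL

k = ln2/t½ = ln2/21 ≈ 0.033007 h⁻¹; fraction remaining f = e^(−kτ) = e^(−0.033007×59) ≈ 0.1426.
Single-dose peak C₀ = D/Vd = 1049/176 ≈ 5.960 mcg/mL.
Steady-state trough Cmin,ss = C₀·f/(1−f) ≈ 5.960 × 0.1426/0.8574 ≈ 0.991 mcg/mL.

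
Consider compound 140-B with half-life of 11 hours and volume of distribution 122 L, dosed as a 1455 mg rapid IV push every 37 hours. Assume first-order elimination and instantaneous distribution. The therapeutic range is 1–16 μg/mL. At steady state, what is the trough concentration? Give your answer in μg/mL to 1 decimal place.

k = ln2/t½ = ln2/11 ≈ 0.063013 h⁻¹; fraction remaining f = e^(−kτ) = e^(−0.063013×37) ≈ 0.0972.
Accumulation ratio R = 1/(1 − f) ≈ 1/0.9028 ≈ 1.1077.
Each bolus raises the concentration by D/Vd = 1455/122 ≈ 11.926 μg/mL.
Cmax,ss = C₀/(1 − f) ≈ 11.926/0.9028 ≈ 13.210 μg/mL.
Steady-state trough Cmin,ss = Cmax,ss·f ≈ 13.210 × 0.0972 ≈ 1.284 μg/mL.
Trough 1.3 μg/mL vs MEC 1 μg/mL: adequate.

1.3 μg/mL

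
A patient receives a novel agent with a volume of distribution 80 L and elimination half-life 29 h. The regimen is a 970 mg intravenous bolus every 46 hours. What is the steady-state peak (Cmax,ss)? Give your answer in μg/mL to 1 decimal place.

18.2 μg/mL

k = ln2/t½ = ln2/29 ≈ 0.023902 h⁻¹; fraction remaining f = e^(−kτ) = e^(−0.023902×46) ≈ 0.3330.
Accumulation ratio R = 1/(1 − f) ≈ 1/0.6670 ≈ 1.4993.
Each bolus raises the concentration by D/Vd = 970/80 ≈ 12.125 μg/mL.
Cmax,ss = C₀/(1 − f) ≈ 12.125/0.6670 ≈ 18.178 μg/mL.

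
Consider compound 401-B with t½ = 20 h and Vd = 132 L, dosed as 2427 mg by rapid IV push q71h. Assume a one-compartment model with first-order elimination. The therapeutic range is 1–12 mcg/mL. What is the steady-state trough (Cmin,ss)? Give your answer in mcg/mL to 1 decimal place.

1.7 mcg/mL

Over one 71-h interval, 71/20 ≈ 3.55 half-lives elapse, leaving f ≈ 0.0854 of each dose.
Single-dose peak C₀ = D/Vd = 2427/132 ≈ 18.386 mcg/mL.
Steady-state trough Cmin,ss = C₀·f/(1−f) ≈ 18.386 × 0.0854/0.9146 ≈ 1.717 mcg/mL.
Trough 1.7 mcg/mL vs MEC 1 mcg/mL: adequate.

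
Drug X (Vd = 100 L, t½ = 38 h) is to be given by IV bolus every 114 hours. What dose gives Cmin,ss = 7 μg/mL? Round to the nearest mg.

τ/t½ = 114/38 ≈ 3, so f = (1/2)^(114/38) ≈ 0.125000.
Cmin,ss = (D/Vd)·f/(1−f), so D = Cmin,ss·Vd·(1−f)/f.
D = 7 × 100 × (1−f)/f ≈ 7 × 100 × 7.00000 ≈ 4900.00 mg.

4900 mg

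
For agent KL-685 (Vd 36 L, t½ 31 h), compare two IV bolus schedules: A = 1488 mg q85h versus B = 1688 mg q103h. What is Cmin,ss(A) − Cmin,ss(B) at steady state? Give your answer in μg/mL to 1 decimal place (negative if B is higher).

2.1 μg/mL

Regimen A: f = (1/2)^(85/31) ≈ 0.1495; Cmin,ss = (1488/36)·f/(1−f) ≈ 7.266 μg/mL.
Regimen B: f = (1/2)^(103/31) ≈ 0.1000; Cmin,ss = (1688/36)·f/(1−f) ≈ 5.210 μg/mL.
Difference ≈ 7.266 − 5.210 ≈ 2.056 μg/mL.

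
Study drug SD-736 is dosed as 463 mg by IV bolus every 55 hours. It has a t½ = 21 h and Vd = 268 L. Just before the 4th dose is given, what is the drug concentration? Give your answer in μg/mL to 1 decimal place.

0.3 μg/mL

f = (1/2)^(τ/t½) = (1/2)^(55/21) ≈ 0.1628.
C₀ = D/Vd = 463/268 ≈ 1.728 μg/mL.
Before the 4th dose, 3 doses have been given. Superposition: Cmin = C₀·(f + f² + … + f^3).
≈ 1.728 × (0.1628 + 0.0265 + 0.0043) ≈ 1.728 × 0.1936 ≈ 0.335 μg/mL.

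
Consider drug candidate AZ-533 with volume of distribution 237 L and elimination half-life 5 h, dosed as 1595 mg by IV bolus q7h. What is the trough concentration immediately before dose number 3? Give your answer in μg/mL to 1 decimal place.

3.5 μg/mL

f = (1/2)^(τ/t½) = (1/2)^(7/5) ≈ 0.3789.
C₀ = D/Vd = 1595/237 ≈ 6.730 μg/mL.
Before the 3rd dose, 2 doses have been given. Superposition: Cmin = C₀·(f + f²).
≈ 6.730 × (0.3789 + 0.1436) ≈ 6.730 × 0.5225 ≈ 3.516 μg/mL.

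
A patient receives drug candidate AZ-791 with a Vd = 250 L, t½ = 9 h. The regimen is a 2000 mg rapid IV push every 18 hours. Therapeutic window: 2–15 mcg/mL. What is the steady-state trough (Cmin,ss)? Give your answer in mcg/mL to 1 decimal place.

The dosing interval is 2 half-lives, so f = 2^(−2) = 0.25.
At steady state, R = 1/(1 − 0.25) = 4/3.
Single-dose peak C₀ = D/Vd = 2000/250 = 8 mcg/mL.
Steady-state peak Cmax,ss = C₀·R = 8 × 4/3 ≈ 10.667 mcg/mL.
Steady-state trough Cmin,ss = Cmax,ss·f ≈ 10.667 × 0.25 ≈ 2.667 mcg/mL.
Trough 2.7 mcg/mL vs MEC 2 mcg/mL: adequate.

2.7 mcg/mL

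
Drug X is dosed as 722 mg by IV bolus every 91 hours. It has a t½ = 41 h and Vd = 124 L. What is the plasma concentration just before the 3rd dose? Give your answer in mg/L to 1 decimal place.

1.5 mg/L

f = (1/2)^(τ/t½) = (1/2)^(91/41) ≈ 0.2147.
C₀ = D/Vd = 722/124 ≈ 5.823 mg/L.
Before the 3rd dose, 2 doses have been given. Superposition: Cmin = C₀·(f + f²).
≈ 5.823 × (0.2147 + 0.0461) ≈ 5.823 × 0.2608 ≈ 1.519 mg/L.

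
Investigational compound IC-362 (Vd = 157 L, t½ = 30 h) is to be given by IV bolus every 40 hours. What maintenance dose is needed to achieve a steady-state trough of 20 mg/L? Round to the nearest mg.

τ/t½ = 40/30 ≈ 1.3333, so f = (1/2)^(40/30) ≈ 0.396850.
Cmin,ss = (D/Vd)·f/(1−f), so D = Cmin,ss·Vd·(1−f)/f.
D = 20 × 157 × (1−f)/f ≈ 20 × 157 × 1.51984 ≈ 4772.30 mg.

4772 mg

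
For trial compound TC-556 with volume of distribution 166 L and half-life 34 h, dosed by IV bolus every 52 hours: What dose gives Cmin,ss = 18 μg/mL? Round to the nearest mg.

τ/t½ = 52/34 ≈ 1.5294, so f = (1/2)^(52/34) ≈ 0.346419.
Cmin,ss = (D/Vd)·f/(1−f), so D = Cmin,ss·Vd·(1−f)/f.
D = 18 × 166 × (1−f)/f ≈ 18 × 166 × 1.88668 ≈ 5637.40 mg.

5637 mg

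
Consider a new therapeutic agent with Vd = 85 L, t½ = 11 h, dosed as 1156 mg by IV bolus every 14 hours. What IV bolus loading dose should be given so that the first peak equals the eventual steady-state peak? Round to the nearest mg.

f = (1/2)^(14/11) ≈ 0.413877; accumulation ratio R = 1/(1−f) ≈ 1.70613.
Loading dose to hit Cmax,ss on first dose: D_load = D_maint·R ≈ 1156 × 1.70613 ≈ 1972.29 mg.

1972 mg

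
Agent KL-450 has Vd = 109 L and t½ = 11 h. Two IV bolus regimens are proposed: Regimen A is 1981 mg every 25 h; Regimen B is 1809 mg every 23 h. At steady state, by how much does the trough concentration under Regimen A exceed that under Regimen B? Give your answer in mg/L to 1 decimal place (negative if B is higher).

Regimen A: f = (1/2)^(25/11) ≈ 0.2069; Cmin,ss = (1981/109)·f/(1−f) ≈ 4.741 mg/L.
Regimen B: f = (1/2)^(23/11) ≈ 0.2347; Cmin,ss = (1809/109)·f/(1−f) ≈ 5.090 mg/L.
Difference ≈ 4.741 − 5.090 ≈ -0.349 mg/L.

-0.3 mg/L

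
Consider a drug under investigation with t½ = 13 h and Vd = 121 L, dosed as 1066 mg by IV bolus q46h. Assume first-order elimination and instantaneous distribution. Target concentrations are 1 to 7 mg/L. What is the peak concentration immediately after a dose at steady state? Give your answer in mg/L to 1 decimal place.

Over one 46-h interval, 46/13 ≈ 3.5385 half-lives elapse, leaving f ≈ 0.0861 of each dose.
Accumulation ratio R = 1/(1 − f) ≈ 1/0.9139 ≈ 1.0942.
Single-dose peak C₀ = D/Vd = 1066/121 ≈ 8.810 mg/L.
Steady-state peak Cmax,ss = C₀·R ≈ 8.810 × 1.0942 ≈ 9.640 mg/L.
Peak 9.6 mg/L vs MTC 7 mg/L: exceeds toxic threshold.

9.6 mg/L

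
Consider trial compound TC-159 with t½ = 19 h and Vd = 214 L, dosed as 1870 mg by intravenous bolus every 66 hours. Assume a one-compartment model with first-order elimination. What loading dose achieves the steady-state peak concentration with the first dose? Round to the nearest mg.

f = (1/2)^(66/19) ≈ 0.090015; accumulation ratio R = 1/(1−f) ≈ 1.09892.
Loading dose to hit Cmax,ss on first dose: D_load = D_maint·R ≈ 1870 × 1.09892 ≈ 2054.98 mg.

2055 mg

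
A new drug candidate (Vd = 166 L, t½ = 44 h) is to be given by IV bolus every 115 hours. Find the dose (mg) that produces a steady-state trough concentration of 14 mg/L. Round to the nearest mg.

τ/t½ = 115/44 ≈ 2.6136, so f = (1/2)^(115/44) ≈ 0.163387.
Cmin,ss = (D/Vd)·f/(1−f), so D = Cmin,ss·Vd·(1−f)/f.
D = 14 × 166 × (1−f)/f ≈ 14 × 166 × 5.12044 ≈ 11899.90 mg.

11900 mg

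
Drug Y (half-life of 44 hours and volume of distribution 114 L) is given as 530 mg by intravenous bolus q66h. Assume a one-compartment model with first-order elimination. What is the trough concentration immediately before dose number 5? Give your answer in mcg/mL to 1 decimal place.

f = (1/2)^(τ/t½) = (1/2)^(66/44) ≈ 0.3536.
C₀ = D/Vd = 530/114 ≈ 4.649 mcg/mL.
Before the 5th dose, 4 doses have been given. Superposition: Cmin = C₀·(f + f² + … + f^4).
≈ 4.649 × (0.3536 + 0.1250 + 0.0442 + 0.0156) ≈ 4.649 × 0.5384 ≈ 2.503 mcg/mL.

2.5 mcg/mL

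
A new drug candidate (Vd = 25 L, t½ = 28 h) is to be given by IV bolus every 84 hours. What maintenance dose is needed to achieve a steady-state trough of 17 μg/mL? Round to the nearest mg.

2975 mg

τ/t½ = 84/28 ≈ 3, so f = (1/2)^(84/28) ≈ 0.125000.
Cmin,ss = (D/Vd)·f/(1−f), so D = Cmin,ss·Vd·(1−f)/f.
D = 17 × 25 × (1−f)/f ≈ 17 × 25 × 7.00000 ≈ 2975.00 mg.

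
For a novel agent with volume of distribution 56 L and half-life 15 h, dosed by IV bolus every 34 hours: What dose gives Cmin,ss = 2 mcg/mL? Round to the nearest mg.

τ/t½ = 34/15 ≈ 2.2667, so f = (1/2)^(34/15) ≈ 0.207809.
Cmin,ss = (D/Vd)·f/(1−f), so D = Cmin,ss·Vd·(1−f)/f.
D = 2 × 56 × (1−f)/f ≈ 2 × 56 × 3.81211 ≈ 426.96 mg.

427 mg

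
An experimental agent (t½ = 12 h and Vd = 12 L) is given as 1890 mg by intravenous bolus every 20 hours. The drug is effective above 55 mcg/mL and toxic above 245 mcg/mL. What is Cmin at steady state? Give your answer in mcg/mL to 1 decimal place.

72.4 mcg/mL

k = ln2/t½ = ln2/12 ≈ 0.057762 h⁻¹; fraction remaining f = e^(−kτ) = e^(−0.057762×20) ≈ 0.3150.
Each bolus raises the concentration by D/Vd = 1890/12 ≈ 157.500 mcg/mL.
Steady-state trough Cmin,ss = C₀·f/(1−f) ≈ 157.500 × 0.3150/0.6850 ≈ 72.427 mcg/mL.
Trough 72.4 mcg/mL vs MEC 55 mcg/mL: adequate.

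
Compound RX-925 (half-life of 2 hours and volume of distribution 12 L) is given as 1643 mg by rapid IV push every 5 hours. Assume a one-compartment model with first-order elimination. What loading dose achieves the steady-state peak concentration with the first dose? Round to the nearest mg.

1996 mg

f = (1/2)^(5/2) ≈ 0.176777; accumulation ratio R = 1/(1−f) ≈ 1.21474.
Loading dose to hit Cmax,ss on first dose: D_load = D_maint·R ≈ 1643 × 1.21474 ≈ 1995.82 mg.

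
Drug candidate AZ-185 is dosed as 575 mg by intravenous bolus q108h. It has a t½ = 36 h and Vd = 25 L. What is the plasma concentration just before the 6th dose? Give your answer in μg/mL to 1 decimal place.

3.3 μg/mL

f = (1/2)^(τ/t½) = (1/2)^(108/36) ≈ 0.1250.
C₀ = D/Vd = 575/25 ≈ 23.000 μg/mL.
Before the 6th dose, 5 doses have been given. Superposition: Cmin = C₀·(f + f² + … + f^5).
≈ 23.000 × (0.1250 + 0.0156 + 0.0020 + 0.0002 + 0.0000) ≈ 23.000 × 0.1428 ≈ 3.284 μg/mL.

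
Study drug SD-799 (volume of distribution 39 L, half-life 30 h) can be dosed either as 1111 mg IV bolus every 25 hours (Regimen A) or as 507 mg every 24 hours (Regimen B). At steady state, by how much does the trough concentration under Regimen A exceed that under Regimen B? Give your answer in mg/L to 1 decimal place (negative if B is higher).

Regimen A: f = (1/2)^(25/30) ≈ 0.5612; Cmin,ss = (1111/39)·f/(1−f) ≈ 36.433 mg/L.
Regimen B: f = (1/2)^(24/30) ≈ 0.5743; Cmin,ss = (507/39)·f/(1−f) ≈ 17.538 mg/L.
Difference ≈ 36.433 − 17.538 ≈ 18.895 mg/L.

18.9 mg/L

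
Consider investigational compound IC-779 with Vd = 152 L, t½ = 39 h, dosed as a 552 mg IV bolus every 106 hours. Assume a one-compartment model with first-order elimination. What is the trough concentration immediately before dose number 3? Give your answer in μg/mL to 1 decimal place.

f = (1/2)^(τ/t½) = (1/2)^(106/39) ≈ 0.1520.
C₀ = D/Vd = 552/152 ≈ 3.632 μg/mL.
Before the 3rd dose, 2 doses have been given. Superposition: Cmin = C₀·(f + f²).
≈ 3.632 × (0.1520 + 0.0231) ≈ 3.632 × 0.1751 ≈ 0.636 μg/mL.

0.6 μg/mL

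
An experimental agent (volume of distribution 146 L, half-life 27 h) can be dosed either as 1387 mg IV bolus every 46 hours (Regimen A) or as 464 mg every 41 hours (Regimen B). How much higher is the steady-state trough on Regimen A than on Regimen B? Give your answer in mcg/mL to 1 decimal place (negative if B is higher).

2.5 mcg/mL

Regimen A: f = (1/2)^(46/27) ≈ 0.3070; Cmin,ss = (1387/146)·f/(1−f) ≈ 4.209 mcg/mL.
Regimen B: f = (1/2)^(41/27) ≈ 0.3490; Cmin,ss = (464/146)·f/(1−f) ≈ 1.704 mcg/mL.
Difference ≈ 4.209 − 1.704 ≈ 2.505 mcg/mL.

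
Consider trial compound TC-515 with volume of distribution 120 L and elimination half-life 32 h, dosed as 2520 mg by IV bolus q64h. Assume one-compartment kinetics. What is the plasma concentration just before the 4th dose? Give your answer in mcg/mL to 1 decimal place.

f = (1/2)^(τ/t½) = (1/2)^(64/32) ≈ 0.2500.
C₀ = D/Vd = 2520/120 ≈ 21.000 mcg/mL.
Before the 4th dose, 3 doses have been given. Superposition: Cmin = C₀·(f + f² + … + f^3).
≈ 21.000 × (0.2500 + 0.0625 + 0.0156) ≈ 21.000 × 0.3281 ≈ 6.890 mcg/mL.

6.9 mcg/mL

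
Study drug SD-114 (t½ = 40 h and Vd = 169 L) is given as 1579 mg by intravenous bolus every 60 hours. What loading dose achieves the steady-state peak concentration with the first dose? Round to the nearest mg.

2443 mg

f = (1/2)^(60/40) ≈ 0.353553; accumulation ratio R = 1/(1−f) ≈ 1.54692.
Loading dose to hit Cmax,ss on first dose: D_load = D_maint·R ≈ 1579 × 1.54692 ≈ 2442.59 mg.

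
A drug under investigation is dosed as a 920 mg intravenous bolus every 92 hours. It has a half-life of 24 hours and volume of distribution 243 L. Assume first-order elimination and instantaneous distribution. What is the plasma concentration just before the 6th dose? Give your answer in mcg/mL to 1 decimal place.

0.3 mcg/mL

f = (1/2)^(τ/t½) = (1/2)^(92/24) ≈ 0.0702.
C₀ = D/Vd = 920/243 ≈ 3.786 mcg/mL.
Before the 6th dose, 5 doses have been given. Superposition: Cmin = C₀·(f + f² + … + f^5).
≈ 3.786 × (0.0702 + 0.0049 + 0.0003 + 0.0000 + 0.0000) ≈ 3.786 × 0.0754 ≈ 0.285 mcg/mL.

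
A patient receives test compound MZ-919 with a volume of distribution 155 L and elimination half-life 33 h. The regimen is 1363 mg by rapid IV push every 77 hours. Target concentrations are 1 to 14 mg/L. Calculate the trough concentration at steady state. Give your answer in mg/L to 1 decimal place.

Over one 77-h interval, 77/33 ≈ 2.3333 half-lives elapse, leaving f ≈ 0.1984 of each dose.
At steady state, accumulation factor R = 1/(1 − e^(−kτ)) ≈ 1.2475.
Each bolus raises the concentration by D/Vd = 1363/155 ≈ 8.794 mg/L.
Steady-state peak Cmax,ss = C₀·R ≈ 8.794 × 1.2475 ≈ 10.971 mg/L.
One interval later, Cmin,ss = Cmax,ss·e^(−kτ) ≈ 10.971 × 0.1984 ≈ 2.177 mg/L.
Trough 2.2 mg/L vs MEC 1 mg/L: adequate.

2.2 mg/L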